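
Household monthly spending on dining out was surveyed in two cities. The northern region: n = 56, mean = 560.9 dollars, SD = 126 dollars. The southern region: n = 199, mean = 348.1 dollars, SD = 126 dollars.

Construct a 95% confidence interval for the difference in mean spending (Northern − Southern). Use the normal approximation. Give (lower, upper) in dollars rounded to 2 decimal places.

Per-group SEs: s₁/√n₁ = 126/√56 = 16.8375, s₂/√n₂ = 126/√199 = 8.9319.
Unpooled SE of the difference: √(283.50140625 + 79.77883761) = 19.0599.
Margin of error = z* · SE = 1.960 × 19.0599 = 37.3574.
x̄₁ − x̄₂ = 560.9 − 348.1 = 212.8000.
CI: 212.8000 ± 37.3574 = (175.44, 250.16).

(175.44, 250.16)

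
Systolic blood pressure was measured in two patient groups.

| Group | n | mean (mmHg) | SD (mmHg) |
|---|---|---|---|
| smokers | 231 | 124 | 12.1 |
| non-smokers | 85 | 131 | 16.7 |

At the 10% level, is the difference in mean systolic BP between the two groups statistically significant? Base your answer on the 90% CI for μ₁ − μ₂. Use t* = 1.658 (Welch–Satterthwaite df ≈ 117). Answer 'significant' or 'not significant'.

significant

Standard errors of each mean: 12.1/√231 = 0.7961 and 16.7/√85 = 1.8114.
SE(x̄₁ − x̄₂) = √(0.7961² + 1.8114²) = 1.9786 for independent samples with unequal variances.
With t* = 1.658, the margin is 1.658 × 1.9786 = 3.2805.
x̄₁ − x̄₂ = 124 − 131 = -7.0000; the interval is -7.0000 ± 3.2805 = (-10.2805, -3.7195).
The interval (-10.2805, -3.7195) does not contain 0, so the difference is significant.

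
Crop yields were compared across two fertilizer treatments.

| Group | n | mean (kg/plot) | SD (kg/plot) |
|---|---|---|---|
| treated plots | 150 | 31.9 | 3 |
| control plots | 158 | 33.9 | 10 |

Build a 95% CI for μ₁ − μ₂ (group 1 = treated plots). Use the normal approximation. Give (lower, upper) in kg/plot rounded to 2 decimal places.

(-3.63, -0.37)

Standard errors of each mean: 3/√150 = 0.2449 and 10/√158 = 0.7956.
SE(x̄₁ − x̄₂) = √(0.2449² + 0.7956²) = 0.8324 for independent samples with unequal variances.
With z* = 1.960, the margin is 1.960 × 0.8324 = 1.6315.
x̄₁ − x̄₂ = 31.9 − 33.9 = -2.0000; the interval is -2.0000 ± 1.6315 = (-3.63, -0.37).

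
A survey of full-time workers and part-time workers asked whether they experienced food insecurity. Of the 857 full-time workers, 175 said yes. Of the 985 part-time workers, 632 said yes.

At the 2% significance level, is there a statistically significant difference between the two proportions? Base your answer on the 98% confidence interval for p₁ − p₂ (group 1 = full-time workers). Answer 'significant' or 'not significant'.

p̂₁ = 175/857 = 0.2042 and p̂₂ = 632/985 = 0.6416.
SE₁ = √(p̂₁(1−p̂₁)/n₁) = √(0.2042·0.7958/857) = 0.01377; SE₂ = √(0.6416·0.3584/985) = 0.01528.
Independent samples: SE of the difference = √(SE₁² + SE₂²) = √(0.0001896129 + 0.0002334784) = 0.02057.
z* for 98% confidence is 2.326, so the margin of error is 2.326 × 0.02057 = 0.04785.
Point estimate p̂₁ − p̂₂ = 0.2042 − 0.6416 = -0.4374.
-0.4374 ± 0.04785 → (-0.48525, -0.38955).
The interval (-0.48525, -0.38955) does not contain 0, so the difference is significant.

significant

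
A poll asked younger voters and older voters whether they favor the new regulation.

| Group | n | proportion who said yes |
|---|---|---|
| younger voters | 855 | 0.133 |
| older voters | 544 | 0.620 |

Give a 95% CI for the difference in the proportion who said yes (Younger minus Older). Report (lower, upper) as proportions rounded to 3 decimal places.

(-0.534, -0.440)

SE₁ = √(p̂₁(1−p̂₁)/n₁) = √(0.1330·0.8670/855) = 0.01161; SE₂ = √(0.6200·0.3800/544) = 0.02081.
Independent samples: SE of the difference = √(SE₁² + SE₂²) = √(0.0001347921 + 0.0004330561) = 0.02383.
z* for 95% confidence is 1.960, so the margin of error is 1.960 × 0.02383 = 0.04671.
Point estimate p̂₁ − p̂₂ = 0.1330 − 0.6200 = -0.4870.
-0.4870 ± 0.04671 → (-0.534, -0.440).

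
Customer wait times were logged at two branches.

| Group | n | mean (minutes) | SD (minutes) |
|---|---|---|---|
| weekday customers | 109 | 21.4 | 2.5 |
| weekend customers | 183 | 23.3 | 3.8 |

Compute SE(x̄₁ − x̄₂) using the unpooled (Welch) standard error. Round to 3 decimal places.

0.369

Standard errors of each mean: 2.5/√109 = 0.2395 and 3.8/√183 = 0.2809.
SE(x̄₁ − x̄₂) = √(0.2395² + 0.2809²) = 0.3691 for independent samples with unequal variances.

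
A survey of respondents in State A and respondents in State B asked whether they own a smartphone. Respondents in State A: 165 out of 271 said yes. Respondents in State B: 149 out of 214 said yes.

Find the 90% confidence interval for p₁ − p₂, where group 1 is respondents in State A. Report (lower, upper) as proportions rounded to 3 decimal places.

p̂₁ = 165/271 = 0.6089 and p̂₂ = 149/214 = 0.6963.
SE₁ = √(p̂₁(1−p̂₁)/n₁) = √(0.6089·0.3911/271) = 0.02964; SE₂ = √(0.6963·0.3037/214) = 0.03144.
Independent samples: SE of the difference = √(SE₁² + SE₂²) = √(0.0008785296 + 0.0009884736) = 0.04321.
z* for 90% confidence is 1.645, so the margin of error is 1.645 × 0.04321 = 0.07108.
Point estimate p̂₁ − p̂₂ = 0.6089 − 0.6963 = -0.0874.
-0.0874 ± 0.07108 → (-0.158, -0.016).

(-0.158, -0.016)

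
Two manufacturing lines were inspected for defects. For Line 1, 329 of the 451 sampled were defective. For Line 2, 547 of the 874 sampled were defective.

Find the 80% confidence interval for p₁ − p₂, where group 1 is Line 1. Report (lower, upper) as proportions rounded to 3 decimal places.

(0.070, 0.138)

p̂₁ = 329/451 = 0.7295 and p̂₂ = 547/874 = 0.6259.
SE₁ = √(p̂₁(1−p̂₁)/n₁) = √(0.7295·0.2705/451) = 0.02092; SE₂ = √(0.6259·0.3741/874) = 0.01637.
Independent samples: SE of the difference = √(SE₁² + SE₂²) = √(0.0004376464 + 0.0002679769) = 0.02656.
z* for 80% confidence is 1.282, so the margin of error is 1.282 × 0.02656 = 0.03405.
Point estimate p̂₁ − p̂₂ = 0.7295 − 0.6259 = 0.1036.
0.1036 ± 0.03405 → (0.070, 0.138).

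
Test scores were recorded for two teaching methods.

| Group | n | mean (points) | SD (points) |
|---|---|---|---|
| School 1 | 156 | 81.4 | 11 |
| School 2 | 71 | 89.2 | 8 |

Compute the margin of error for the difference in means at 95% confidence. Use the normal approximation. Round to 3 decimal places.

2.538

Per-group SEs: s₁/√n₁ = 11/√156 = 0.8807, s₂/√n₂ = 8/√71 = 0.9494.
Unpooled SE of the difference: √(0.77563249 + 0.90136036) = 1.2950.
Margin of error = z* · SE = 1.960 × 1.2950 = 2.5382.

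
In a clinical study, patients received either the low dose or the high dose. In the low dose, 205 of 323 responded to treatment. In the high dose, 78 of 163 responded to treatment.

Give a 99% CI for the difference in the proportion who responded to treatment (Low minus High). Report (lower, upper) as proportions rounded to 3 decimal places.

(0.034, 0.278)

First, p̂₁ = 205/323 = 0.6347; p̂₂ = 78/163 = 0.4785.
The two standard errors are √(0.6347×0.3653/323) = 0.02679 and √(0.4785×0.5215/163) = 0.03913.
Because the samples are independent, SE_diff = √(0.02679² + 0.03913²) = 0.04742.
Using z* = 2.576 for 99%, ME = 2.576 × 0.04742 = 0.12215.
p̂₁ − p̂₂ = 0.1562; interval 0.1562 ± 0.12215 gives (0.034, 0.278).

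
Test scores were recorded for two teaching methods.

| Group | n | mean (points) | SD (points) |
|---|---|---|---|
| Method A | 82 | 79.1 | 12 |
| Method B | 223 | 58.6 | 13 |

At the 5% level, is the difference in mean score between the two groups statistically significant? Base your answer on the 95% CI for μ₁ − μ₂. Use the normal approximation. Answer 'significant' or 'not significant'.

significant

SE₁ = s₁/√n₁ = 12/√82 = 1.3252; SE₂ = 13/√223 = 0.8705.
Independent samples, unequal variances: SE_diff = √(SE₁² + SE₂²) = √(1.75615504 + 0.75777025) = 1.5855.
z* = 1.960, so margin of error = 1.960 × 1.5855 = 3.1076.
Difference in means = 79.1 − 58.6 = 20.5000.
20.5000 ± 3.1076 → (17.3924, 23.6076).
The interval (17.3924, 23.6076) does not contain 0, so the difference is significant.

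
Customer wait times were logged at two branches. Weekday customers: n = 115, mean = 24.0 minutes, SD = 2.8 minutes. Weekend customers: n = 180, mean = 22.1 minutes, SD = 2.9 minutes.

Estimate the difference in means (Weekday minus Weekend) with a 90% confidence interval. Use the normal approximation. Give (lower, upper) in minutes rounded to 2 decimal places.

SE₁ = s₁/√n₁ = 2.8/√115 = 0.2611; SE₂ = 2.9/√180 = 0.2162.
Independent samples, unequal variances: SE_diff = √(SE₁² + SE₂²) = √(0.06817321 + 0.04674244) = 0.3390.
z* = 1.645, so margin of error = 1.645 × 0.3390 = 0.5577.
Difference in means = 24.0 − 22.1 = 1.9000.
1.9000 ± 0.5577 → (1.34, 2.46).

(1.34, 2.46)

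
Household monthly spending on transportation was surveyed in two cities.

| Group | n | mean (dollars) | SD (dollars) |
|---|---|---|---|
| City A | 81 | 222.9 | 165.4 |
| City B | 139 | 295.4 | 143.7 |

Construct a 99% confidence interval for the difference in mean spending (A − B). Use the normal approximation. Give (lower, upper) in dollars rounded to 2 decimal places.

(-129.31, -15.69)

Per-group SEs: s₁/√n₁ = 165.4/√81 = 18.3778, s₂/√n₂ = 143.7/√139 = 12.1885.
Unpooled SE of the difference: √(337.74353284 + 148.55953225) = 22.0523.
Margin of error = z* · SE = 2.576 × 22.0523 = 56.8067.
x̄₁ − x̄₂ = 222.9 − 295.4 = -72.5000.
CI: -72.5000 ± 56.8067 = (-129.31, -15.69).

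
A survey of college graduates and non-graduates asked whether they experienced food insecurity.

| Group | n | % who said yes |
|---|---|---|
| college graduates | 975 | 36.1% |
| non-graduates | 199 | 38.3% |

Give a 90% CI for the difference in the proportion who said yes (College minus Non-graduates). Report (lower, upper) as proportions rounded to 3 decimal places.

SE₁ = √(p̂₁(1−p̂₁)/n₁) = √(0.3610·0.6390/975) = 0.01538; SE₂ = √(0.3830·0.6170/199) = 0.03446.
Independent samples: SE of the difference = √(SE₁² + SE₂²) = √(0.0002365444 + 0.0011874916) = 0.03774.
z* for 90% confidence is 1.645, so the margin of error is 1.645 × 0.03774 = 0.06208.
Point estimate p̂₁ − p̂₂ = 0.3610 − 0.3830 = -0.0220.
-0.0220 ± 0.06208 → (-0.084, 0.040).

(-0.084, 0.040)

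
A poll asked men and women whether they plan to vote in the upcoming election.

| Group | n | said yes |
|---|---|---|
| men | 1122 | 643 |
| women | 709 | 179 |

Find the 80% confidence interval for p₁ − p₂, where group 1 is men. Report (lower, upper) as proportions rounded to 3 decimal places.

p̂₁ = 643/1122 = 0.5731 and p̂₂ = 179/709 = 0.2525.
SE₁ = √(p̂₁(1−p̂₁)/n₁) = √(0.5731·0.4269/1122) = 0.01477; SE₂ = √(0.2525·0.7475/709) = 0.01632.
Independent samples: SE of the difference = √(SE₁² + SE₂²) = √(0.0002181529 + 0.0002663424) = 0.02201.
z* for 80% confidence is 1.282, so the margin of error is 1.282 × 0.02201 = 0.02822.
Point estimate p̂₁ − p̂₂ = 0.5731 − 0.2525 = 0.3206.
0.3206 ± 0.02822 → (0.292, 0.349).

(0.292, 0.349)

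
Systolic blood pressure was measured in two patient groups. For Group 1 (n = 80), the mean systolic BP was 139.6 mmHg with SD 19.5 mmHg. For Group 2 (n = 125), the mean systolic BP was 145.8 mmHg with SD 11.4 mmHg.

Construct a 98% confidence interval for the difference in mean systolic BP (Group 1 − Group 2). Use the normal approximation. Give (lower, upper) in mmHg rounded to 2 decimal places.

Standard errors of each mean: 19.5/√80 = 2.1802 and 11.4/√125 = 1.0196.
SE(x̄₁ − x̄₂) = √(2.1802² + 1.0196²) = 2.4068 for independent samples with unequal variances.
With z* = 2.326, the margin is 2.326 × 2.4068 = 5.5982.
x̄₁ − x̄₂ = 139.6 − 145.8 = -6.2000; the interval is -6.2000 ± 5.5982 = (-11.80, -0.60).

(-11.80, -0.60)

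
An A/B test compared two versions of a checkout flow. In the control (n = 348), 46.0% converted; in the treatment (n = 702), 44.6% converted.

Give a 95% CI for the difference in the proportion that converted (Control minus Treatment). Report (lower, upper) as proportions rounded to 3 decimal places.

SE₁ = √(p̂₁(1−p̂₁)/n₁) = √(0.4600·0.5400/348) = 0.02672; SE₂ = √(0.4460·0.5540/702) = 0.01876.
Independent samples: SE of the difference = √(SE₁² + SE₂²) = √(0.0007139584 + 0.0003519376) = 0.03265.
z* for 95% confidence is 1.960, so the margin of error is 1.960 × 0.03265 = 0.06399.
Point estimate p̂₁ − p̂₂ = 0.4600 − 0.4460 = 0.0140.
0.0140 ± 0.06399 → (-0.050, 0.078).

(-0.050, 0.078)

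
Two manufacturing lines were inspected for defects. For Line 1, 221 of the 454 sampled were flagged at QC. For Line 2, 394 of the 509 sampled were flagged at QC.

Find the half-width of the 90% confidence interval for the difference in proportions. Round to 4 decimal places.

p̂₁ = 221/454 = 0.4868 and p̂₂ = 394/509 = 0.7741.
SE₁ = √(p̂₁(1−p̂₁)/n₁) = √(0.4868·0.5132/454) = 0.02346; SE₂ = √(0.7741·0.2259/509) = 0.01854.
Independent samples: SE of the difference = √(SE₁² + SE₂²) = √(0.0005503716 + 0.0003437316) = 0.02990.
z* for 90% confidence is 1.645, so the margin of error is 1.645 × 0.02990 = 0.04919.

0.0492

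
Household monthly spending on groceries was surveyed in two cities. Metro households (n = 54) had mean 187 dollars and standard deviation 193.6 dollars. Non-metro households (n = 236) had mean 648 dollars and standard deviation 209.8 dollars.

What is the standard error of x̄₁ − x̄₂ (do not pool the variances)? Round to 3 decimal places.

SE₁ = s₁/√n₁ = 193.6/√54 = 26.3456; SE₂ = 209.8/√236 = 13.6568.
Independent samples, unequal variances: SE_diff = √(SE₁² + SE₂²) = √(694.09063936 + 186.50818624) = 29.6749.

29.675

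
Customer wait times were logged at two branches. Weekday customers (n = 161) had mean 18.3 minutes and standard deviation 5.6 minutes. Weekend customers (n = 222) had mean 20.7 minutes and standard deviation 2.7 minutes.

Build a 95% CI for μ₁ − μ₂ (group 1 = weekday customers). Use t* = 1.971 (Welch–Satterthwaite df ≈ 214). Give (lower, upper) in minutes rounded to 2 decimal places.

(-3.34, -1.46)

SE₁ = s₁/√n₁ = 5.6/√161 = 0.4413; SE₂ = 2.7/√222 = 0.1812.
Independent samples, unequal variances: SE_diff = √(SE₁² + SE₂²) = √(0.19474569 + 0.03283344) = 0.4771.
t* = 1.971, so margin of error = 1.971 × 0.4771 = 0.9404.
Difference in means = 18.3 − 20.7 = -2.4000.
-2.4000 ± 0.9404 → (-3.34, -1.46).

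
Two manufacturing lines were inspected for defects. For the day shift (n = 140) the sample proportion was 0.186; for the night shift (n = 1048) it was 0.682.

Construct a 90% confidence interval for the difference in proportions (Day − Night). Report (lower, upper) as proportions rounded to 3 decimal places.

(-0.555, -0.437)

SE₁ = √(p̂₁(1−p̂₁)/n₁) = √(0.1860·0.8140/140) = 0.03289; SE₂ = √(0.6820·0.3180/1048) = 0.01439.
Independent samples: SE of the difference = √(SE₁² + SE₂²) = √(0.0010817521 + 0.0002070721) = 0.03590.
z* for 90% confidence is 1.645, so the margin of error is 1.645 × 0.03590 = 0.05906.
Point estimate p̂₁ − p̂₂ = 0.1860 − 0.6820 = -0.4960.
-0.4960 ± 0.05906 → (-0.555, -0.437).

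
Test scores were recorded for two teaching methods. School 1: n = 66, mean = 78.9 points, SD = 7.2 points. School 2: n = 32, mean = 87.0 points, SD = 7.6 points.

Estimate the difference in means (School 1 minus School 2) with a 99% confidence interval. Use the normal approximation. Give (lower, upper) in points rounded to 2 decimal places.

(-12.25, -3.95)

Standard errors of each mean: 7.2/√66 = 0.8863 and 7.6/√32 = 1.3435.
SE(x̄₁ − x̄₂) = √(0.8863² + 1.3435²) = 1.6095 for independent samples with unequal variances.
With z* = 2.576, the margin is 2.576 × 1.6095 = 4.1461.
x̄₁ − x̄₂ = 78.9 − 87.0 = -8.1000; the interval is -8.1000 ± 4.1461 = (-12.25, -3.95).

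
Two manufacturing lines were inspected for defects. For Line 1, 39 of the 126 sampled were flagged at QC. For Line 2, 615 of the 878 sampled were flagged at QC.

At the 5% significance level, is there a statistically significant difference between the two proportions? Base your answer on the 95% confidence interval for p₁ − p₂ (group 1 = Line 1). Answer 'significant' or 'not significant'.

p̂₁ = 39/126 = 0.3095 and p̂₂ = 615/878 = 0.7005.
SE₁ = √(p̂₁(1−p̂₁)/n₁) = √(0.3095·0.6905/126) = 0.04118; SE₂ = √(0.7005·0.2995/878) = 0.01546.
Independent samples: SE of the difference = √(SE₁² + SE₂²) = √(0.0016957924 + 0.0002390116) = 0.04399.
z* for 95% confidence is 1.960, so the margin of error is 1.960 × 0.04399 = 0.08622.
Point estimate p̂₁ − p̂₂ = 0.3095 − 0.7005 = -0.3910.
-0.3910 ± 0.08622 → (-0.47722, -0.30478).
The interval (-0.47722, -0.30478) does not contain 0, so the difference is significant.

significant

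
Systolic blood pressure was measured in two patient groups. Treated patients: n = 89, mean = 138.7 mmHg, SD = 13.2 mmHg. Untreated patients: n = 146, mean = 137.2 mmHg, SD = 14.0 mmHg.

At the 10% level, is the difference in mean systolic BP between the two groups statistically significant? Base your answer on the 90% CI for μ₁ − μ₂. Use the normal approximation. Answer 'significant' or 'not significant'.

SE₁ = s₁/√n₁ = 13.2/√89 = 1.3992; SE₂ = 14.0/√146 = 1.1586.
Independent samples, unequal variances: SE_diff = √(SE₁² + SE₂²) = √(1.95776064 + 1.34235396) = 1.8166.
z* = 1.645, so margin of error = 1.645 × 1.8166 = 2.9883.
Difference in means = 138.7 − 137.2 = 1.5000.
1.5000 ± 2.9883 → (-1.4883, 4.4883).
The interval (-1.4883, 4.4883) contains 0, so the difference is not significant.

not significant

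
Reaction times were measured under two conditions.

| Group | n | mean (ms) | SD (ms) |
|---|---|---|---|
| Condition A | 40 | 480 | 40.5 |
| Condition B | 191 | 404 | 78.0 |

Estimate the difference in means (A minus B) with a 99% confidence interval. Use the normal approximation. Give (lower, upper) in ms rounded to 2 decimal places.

(54.01, 97.99)

Standard errors of each mean: 40.5/√40 = 6.4036 and 78.0/√191 = 5.6439.
SE(x̄₁ − x̄₂) = √(6.4036² + 5.6439²) = 8.5358 for independent samples with unequal variances.
With z* = 2.576, the margin is 2.576 × 8.5358 = 21.9882.
x̄₁ − x̄₂ = 480 − 404 = 76.0000; the interval is 76.0000 ± 21.9882 = (54.01, 97.99).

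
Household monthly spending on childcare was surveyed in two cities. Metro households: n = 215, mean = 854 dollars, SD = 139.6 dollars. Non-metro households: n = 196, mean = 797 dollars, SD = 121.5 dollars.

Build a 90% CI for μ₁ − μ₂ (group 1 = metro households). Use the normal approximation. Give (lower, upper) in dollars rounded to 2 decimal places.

(35.81, 78.19)

SE₁ = s₁/√n₁ = 139.6/√215 = 9.5206; SE₂ = 121.5/√196 = 8.6786.
Independent samples, unequal variances: SE_diff = √(SE₁² + SE₂²) = √(90.64182436 + 75.31809796) = 12.8825.
z* = 1.645, so margin of error = 1.645 × 12.8825 = 21.1917.
Difference in means = 854 − 797 = 57.0000.
57.0000 ± 21.1917 → (35.81, 78.19).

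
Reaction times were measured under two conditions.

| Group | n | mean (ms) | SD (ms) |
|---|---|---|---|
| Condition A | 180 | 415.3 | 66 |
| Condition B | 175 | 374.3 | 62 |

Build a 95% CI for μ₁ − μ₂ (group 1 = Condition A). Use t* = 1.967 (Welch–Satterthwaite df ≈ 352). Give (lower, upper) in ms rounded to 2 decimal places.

(27.64, 54.36)

SE₁ = s₁/√n₁ = 66/√180 = 4.9193; SE₂ = 62/√175 = 4.6868.
Independent samples, unequal variances: SE_diff = √(SE₁² + SE₂²) = √(24.19951249 + 21.96609424) = 6.7945.
t* = 1.967, so margin of error = 1.967 × 6.7945 = 13.3648.
Difference in means = 415.3 − 374.3 = 41.0000.
41.0000 ± 13.3648 → (27.64, 54.36).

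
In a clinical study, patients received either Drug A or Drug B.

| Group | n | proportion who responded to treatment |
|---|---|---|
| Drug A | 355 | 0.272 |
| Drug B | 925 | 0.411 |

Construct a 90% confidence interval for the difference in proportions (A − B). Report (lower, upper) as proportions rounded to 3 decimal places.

Each SE is √(p̂(1−p̂)/n): √(0.2720·0.7280/355) = 0.02362 and √(0.4110·0.5890/925) = 0.01618.
SE(p̂₁ − p̂₂) = √(SE₁² + SE₂²) = √(0.0005579044 + 0.0002617924) = 0.02863, since the two samples are independent.
At 90% confidence z* = 1.645; margin = 1.645 × 0.02863 = 0.04710.
The difference is 0.2720 − 0.4110 = -0.1390, so the interval is -0.1390 ± 0.04710 = (-0.186, -0.092).

(-0.186, -0.092)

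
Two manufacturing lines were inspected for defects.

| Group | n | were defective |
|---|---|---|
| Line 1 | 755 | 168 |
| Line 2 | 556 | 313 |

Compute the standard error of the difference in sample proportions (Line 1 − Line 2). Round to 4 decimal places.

p̂₁ = 168/755 = 0.2225 and p̂₂ = 313/556 = 0.5629.
SE₁ = √(p̂₁(1−p̂₁)/n₁) = √(0.2225·0.7775/755) = 0.01514; SE₂ = √(0.5629·0.4371/556) = 0.02104.
Independent samples: SE of the difference = √(SE₁² + SE₂²) = √(0.0002292196 + 0.0004426816) = 0.02592.

0.0259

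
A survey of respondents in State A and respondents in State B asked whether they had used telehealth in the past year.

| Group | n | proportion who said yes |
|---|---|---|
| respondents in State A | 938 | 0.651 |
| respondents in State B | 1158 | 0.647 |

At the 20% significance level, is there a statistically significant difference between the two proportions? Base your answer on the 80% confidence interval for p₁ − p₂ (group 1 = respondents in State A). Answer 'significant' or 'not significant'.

not significant

The two standard errors are √(0.6510×0.3490/938) = 0.01556 and √(0.6470×0.3530/1158) = 0.01404.
Because the samples are independent, SE_diff = √(0.01556² + 0.01404²) = 0.02096.
Using z* = 1.282 for 80%, ME = 1.282 × 0.02096 = 0.02687.
p̂₁ − p̂₂ = 0.0040; interval 0.0040 ± 0.02687 gives (-0.02287, 0.03087).
The interval (-0.02287, 0.03087) contains 0, so the difference is not significant.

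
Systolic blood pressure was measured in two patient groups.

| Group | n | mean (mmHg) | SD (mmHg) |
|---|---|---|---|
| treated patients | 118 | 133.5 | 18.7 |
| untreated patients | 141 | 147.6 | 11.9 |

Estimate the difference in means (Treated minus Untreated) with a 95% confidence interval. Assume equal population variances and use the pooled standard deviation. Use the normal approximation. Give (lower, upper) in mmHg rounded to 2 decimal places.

Pooled variance s_p² = [117·18.7² + 140·11.9²] / (118+141−2) = 236.3390, so s_p = 15.3733.
SE_diff = s_p·√(1/n₁ + 1/n₂) = 15.3733·√(1/118 + 1/141) = 1.9181.
z* = 1.960; margin = 1.960 × 1.9181 = 3.7595.
Difference = 133.5 − 147.6 = -14.1000.
-14.1000 ± 3.7595 → (-17.86, -10.34).

(-17.86, -10.34)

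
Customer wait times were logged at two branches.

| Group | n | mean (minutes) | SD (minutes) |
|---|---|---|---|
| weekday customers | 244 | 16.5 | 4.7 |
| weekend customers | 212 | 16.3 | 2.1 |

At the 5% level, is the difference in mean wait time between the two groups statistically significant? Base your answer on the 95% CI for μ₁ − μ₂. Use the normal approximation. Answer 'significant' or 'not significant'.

not significant

Standard errors of each mean: 4.7/√244 = 0.3009 and 2.1/√212 = 0.1442.
SE(x̄₁ − x̄₂) = √(0.3009² + 0.1442²) = 0.3337 for independent samples with unequal variances.
With z* = 1.960, the margin is 1.960 × 0.3337 = 0.6541.
x̄₁ − x̄₂ = 16.5 − 16.3 = 0.2000; the interval is 0.2000 ± 0.6541 = (-0.4541, 0.8541).
The interval (-0.4541, 0.8541) contains 0, so the difference is not significant.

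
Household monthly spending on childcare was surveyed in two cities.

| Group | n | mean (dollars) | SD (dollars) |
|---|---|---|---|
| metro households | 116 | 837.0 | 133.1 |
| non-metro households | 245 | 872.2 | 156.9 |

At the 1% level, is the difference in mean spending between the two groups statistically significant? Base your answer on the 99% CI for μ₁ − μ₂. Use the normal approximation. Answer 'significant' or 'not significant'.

Standard errors of each mean: 133.1/√116 = 12.3580 and 156.9/√245 = 10.0240.
SE(x̄₁ − x̄₂) = √(12.3580² + 10.0240²) = 15.9123 for independent samples with unequal variances.
With z* = 2.576, the margin is 2.576 × 15.9123 = 40.9901.
x̄₁ − x̄₂ = 837.0 − 872.2 = -35.2000; the interval is -35.2000 ± 40.9901 = (-76.1901, 5.7901).
The interval (-76.1901, 5.7901) contains 0, so the difference is not significant.

not significant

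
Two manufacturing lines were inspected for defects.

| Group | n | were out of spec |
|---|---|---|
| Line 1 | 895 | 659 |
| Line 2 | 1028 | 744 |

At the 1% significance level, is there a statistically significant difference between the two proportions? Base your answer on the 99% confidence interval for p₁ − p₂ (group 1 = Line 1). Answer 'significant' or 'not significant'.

not significant

First, p̂₁ = 659/895 = 0.7363; p̂₂ = 744/1028 = 0.7237.
The two standard errors are √(0.7363×0.2637/895) = 0.01473 and √(0.7237×0.2763/1028) = 0.01395.
Because the samples are independent, SE_diff = √(0.01473² + 0.01395²) = 0.02029.
Using z* = 2.576 for 99%, ME = 2.576 × 0.02029 = 0.05227.
p̂₁ − p̂₂ = 0.0126; interval 0.0126 ± 0.05227 gives (-0.03967, 0.06487).
The interval (-0.03967, 0.06487) contains 0, so the difference is not significant.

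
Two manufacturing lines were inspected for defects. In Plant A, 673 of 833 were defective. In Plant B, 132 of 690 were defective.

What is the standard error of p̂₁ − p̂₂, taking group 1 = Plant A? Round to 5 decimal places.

0.02026

Sample proportions: 673/833 = 0.8079, 132/690 = 0.1913.
Each SE is √(p̂(1−p̂)/n): √(0.8079·0.1921/833) = 0.01365 and √(0.1913·0.8087/690) = 0.01497.
SE(p̂₁ − p̂₂) = √(SE₁² + SE₂²) = √(0.0001863225 + 0.0002241009) = 0.02026, since the two samples are independent.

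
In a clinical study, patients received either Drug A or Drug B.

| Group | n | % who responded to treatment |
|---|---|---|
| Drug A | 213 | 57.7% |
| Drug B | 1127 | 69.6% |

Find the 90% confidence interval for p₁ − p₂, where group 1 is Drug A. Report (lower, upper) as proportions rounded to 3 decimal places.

(-0.179, -0.059)

Each SE is √(p̂(1−p̂)/n): √(0.5770·0.4230/213) = 0.03385 and √(0.6960·0.3040/1127) = 0.01370.
SE(p̂₁ − p̂₂) = √(SE₁² + SE₂²) = √(0.0011458225 + 0.00018769) = 0.03652, since the two samples are independent.
At 90% confidence z* = 1.645; margin = 1.645 × 0.03652 = 0.06008.
The difference is 0.5770 − 0.6960 = -0.1190, so the interval is -0.1190 ± 0.06008 = (-0.179, -0.059).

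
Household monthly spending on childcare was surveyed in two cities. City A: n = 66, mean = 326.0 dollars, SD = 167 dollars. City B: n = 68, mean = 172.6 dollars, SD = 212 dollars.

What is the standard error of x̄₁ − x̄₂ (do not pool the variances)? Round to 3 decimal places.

SE₁ = s₁/√n₁ = 167/√66 = 20.5563; SE₂ = 212/√68 = 25.7088.
Independent samples, unequal variances: SE_diff = √(SE₁² + SE₂²) = √(422.56146969 + 660.94239744) = 32.9166.

32.917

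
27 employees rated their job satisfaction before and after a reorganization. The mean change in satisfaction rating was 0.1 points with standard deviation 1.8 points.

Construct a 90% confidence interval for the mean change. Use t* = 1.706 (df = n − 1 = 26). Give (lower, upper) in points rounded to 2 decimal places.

This is a matched-pairs design, so SE = s_d/√n = 1.8/√27 = 0.3464.
Margin = 1.706 × 0.3464 = 0.5910; the interval is 0.1 ± 0.5910 = (-0.49, 0.69).

(-0.49, 0.69)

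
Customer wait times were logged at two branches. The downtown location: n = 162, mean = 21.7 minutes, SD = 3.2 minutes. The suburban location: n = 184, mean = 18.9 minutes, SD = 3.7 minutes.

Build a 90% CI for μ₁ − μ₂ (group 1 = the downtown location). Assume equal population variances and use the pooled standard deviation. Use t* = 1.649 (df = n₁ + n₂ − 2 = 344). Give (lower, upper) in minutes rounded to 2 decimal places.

(2.18, 3.42)

Pooled variance s_p² = [161·3.2² + 183·3.7²] / (162+184−2) = 12.0753, so s_p = 3.4750.
SE_diff = s_p·√(1/n₁ + 1/n₂) = 3.4750·√(1/162 + 1/184) = 0.3744.
t* = 1.649; margin = 1.649 × 0.3744 = 0.6174.
Difference = 21.7 − 18.9 = 2.8000.
2.8000 ± 0.6174 → (2.18, 3.42).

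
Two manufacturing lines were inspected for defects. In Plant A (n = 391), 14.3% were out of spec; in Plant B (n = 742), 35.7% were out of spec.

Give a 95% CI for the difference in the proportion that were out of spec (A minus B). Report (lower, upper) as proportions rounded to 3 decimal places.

SE₁ = √(p̂₁(1−p̂₁)/n₁) = √(0.1430·0.8570/391) = 0.01770; SE₂ = √(0.3570·0.6430/742) = 0.01759.
Independent samples: SE of the difference = √(SE₁² + SE₂²) = √(0.00031329 + 0.0003094081) = 0.02495.
z* for 95% confidence is 1.960, so the margin of error is 1.960 × 0.02495 = 0.04890.
Point estimate p̂₁ − p̂₂ = 0.1430 − 0.3570 = -0.2140.
-0.2140 ± 0.04890 → (-0.263, -0.165).

(-0.263, -0.165)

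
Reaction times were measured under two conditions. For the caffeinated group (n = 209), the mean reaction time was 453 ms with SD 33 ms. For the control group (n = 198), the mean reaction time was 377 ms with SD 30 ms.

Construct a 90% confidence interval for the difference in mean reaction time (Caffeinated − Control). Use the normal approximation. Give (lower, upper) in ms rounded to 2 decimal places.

(70.86, 81.14)

Per-group SEs: s₁/√n₁ = 33/√209 = 2.2827, s₂/√n₂ = 30/√198 = 2.1320.
Unpooled SE of the difference: √(5.21071929 + 4.545424) = 3.1235.
Margin of error = z* · SE = 1.645 × 3.1235 = 5.1382.
x̄₁ − x̄₂ = 453 − 377 = 76.0000.
CI: 76.0000 ± 5.1382 = (70.86, 81.14).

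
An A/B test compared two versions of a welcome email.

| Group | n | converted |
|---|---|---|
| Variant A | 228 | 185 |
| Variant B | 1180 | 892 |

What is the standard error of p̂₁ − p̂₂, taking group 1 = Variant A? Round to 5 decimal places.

First, p̂₁ = 185/228 = 0.8114; p̂₂ = 892/1180 = 0.7559.
The two standard errors are √(0.8114×0.1886/228) = 0.02591 and √(0.7559×0.2441/1180) = 0.01250.
Because the samples are independent, SE_diff = √(0.02591² + 0.01250²) = 0.02877.

0.02877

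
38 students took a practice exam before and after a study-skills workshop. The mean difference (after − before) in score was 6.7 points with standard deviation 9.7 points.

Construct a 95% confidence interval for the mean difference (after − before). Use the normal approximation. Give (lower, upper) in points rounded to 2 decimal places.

(3.62, 9.78)

Paired design: SE = s_d/√n = 9.7/√38 = 1.5735.
z* = 1.960; margin of error = 1.960 × 1.5735 = 3.0841.
6.7 ± 3.0841 → (3.62, 9.78).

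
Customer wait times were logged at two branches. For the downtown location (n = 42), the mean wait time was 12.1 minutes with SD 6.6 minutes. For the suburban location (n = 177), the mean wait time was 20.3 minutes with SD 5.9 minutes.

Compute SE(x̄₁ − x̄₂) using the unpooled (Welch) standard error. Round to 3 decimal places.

1.111

SE₁ = s₁/√n₁ = 6.6/√42 = 1.0184; SE₂ = 5.9/√177 = 0.4435.
Independent samples, unequal variances: SE_diff = √(SE₁² + SE₂²) = √(1.03713856 + 0.19669225) = 1.1108.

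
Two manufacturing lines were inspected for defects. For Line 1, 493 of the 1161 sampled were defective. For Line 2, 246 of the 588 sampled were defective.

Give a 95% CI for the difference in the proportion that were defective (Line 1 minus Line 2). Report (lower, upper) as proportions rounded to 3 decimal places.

(-0.043, 0.055)

p̂₁ = 493/1161 = 0.4246 and p̂₂ = 246/588 = 0.4184.
SE₁ = √(p̂₁(1−p̂₁)/n₁) = √(0.4246·0.5754/1161) = 0.01451; SE₂ = √(0.4184·0.5816/588) = 0.02034.
Independent samples: SE of the difference = √(SE₁² + SE₂²) = √(0.0002105401 + 0.0004137156) = 0.02499.
z* for 95% confidence is 1.960, so the margin of error is 1.960 × 0.02499 = 0.04898.
Point estimate p̂₁ − p̂₂ = 0.4246 − 0.4184 = 0.0062.
0.0062 ± 0.04898 → (-0.043, 0.055).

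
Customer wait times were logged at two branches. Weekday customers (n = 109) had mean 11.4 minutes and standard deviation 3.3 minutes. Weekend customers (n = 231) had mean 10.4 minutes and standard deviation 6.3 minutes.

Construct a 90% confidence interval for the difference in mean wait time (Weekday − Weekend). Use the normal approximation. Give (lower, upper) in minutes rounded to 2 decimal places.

(0.14, 1.86)

Per-group SEs: s₁/√n₁ = 3.3/√109 = 0.3161, s₂/√n₂ = 6.3/√231 = 0.4145.
Unpooled SE of the difference: √(0.09991921 + 0.17181025) = 0.5213.
Margin of error = z* · SE = 1.645 × 0.5213 = 0.8575.
x̄₁ − x̄₂ = 11.4 − 10.4 = 1.0000.
CI: 1.0000 ± 0.8575 = (0.14, 1.86).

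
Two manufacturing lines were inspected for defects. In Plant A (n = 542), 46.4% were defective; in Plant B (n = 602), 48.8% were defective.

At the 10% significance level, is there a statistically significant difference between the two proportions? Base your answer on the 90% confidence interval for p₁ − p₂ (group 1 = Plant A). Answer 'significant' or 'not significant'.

SE₁ = √(p̂₁(1−p̂₁)/n₁) = √(0.4640·0.5360/542) = 0.02142; SE₂ = √(0.4880·0.5120/602) = 0.02037.
Independent samples: SE of the difference = √(SE₁² + SE₂²) = √(0.0004588164 + 0.0004149369) = 0.02956.
z* for 90% confidence is 1.645, so the margin of error is 1.645 × 0.02956 = 0.04863.
Point estimate p̂₁ − p̂₂ = 0.4640 − 0.4880 = -0.0240.
-0.0240 ± 0.04863 → (-0.07263, 0.02463).
The interval (-0.07263, 0.02463) contains 0, so the difference is not significant.

not significant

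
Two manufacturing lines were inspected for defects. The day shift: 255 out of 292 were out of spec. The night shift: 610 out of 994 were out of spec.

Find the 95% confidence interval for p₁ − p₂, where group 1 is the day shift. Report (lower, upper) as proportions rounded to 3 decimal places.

(0.211, 0.308)

First, p̂₁ = 255/292 = 0.8733; p̂₂ = 610/994 = 0.6137.
The two standard errors are √(0.8733×0.1267/292) = 0.01947 and √(0.6137×0.3863/994) = 0.01544.
Because the samples are independent, SE_diff = √(0.01947² + 0.01544²) = 0.02485.
Using z* = 1.960 for 95%, ME = 1.960 × 0.02485 = 0.04871.
p̂₁ − p̂₂ = 0.2596; interval 0.2596 ± 0.04871 gives (0.211, 0.308).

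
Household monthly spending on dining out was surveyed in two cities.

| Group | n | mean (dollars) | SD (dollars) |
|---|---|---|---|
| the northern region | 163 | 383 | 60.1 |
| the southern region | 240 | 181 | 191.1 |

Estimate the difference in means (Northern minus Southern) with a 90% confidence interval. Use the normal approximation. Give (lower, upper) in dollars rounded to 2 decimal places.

Per-group SEs: s₁/√n₁ = 60.1/√163 = 4.7074, s₂/√n₂ = 191.1/√240 = 12.3355.
Unpooled SE of the difference: √(22.15961476 + 152.16456025) = 13.2032.
Margin of error = z* · SE = 1.645 × 13.2032 = 21.7193.
x̄₁ − x̄₂ = 383 − 181 = 202.0000.
CI: 202.0000 ± 21.7193 = (180.28, 223.72).

(180.28, 223.72)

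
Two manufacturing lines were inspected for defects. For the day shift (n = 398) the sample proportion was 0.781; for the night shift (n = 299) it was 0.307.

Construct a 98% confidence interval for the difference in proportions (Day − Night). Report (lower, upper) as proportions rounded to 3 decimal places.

(0.395, 0.553)

Each SE is √(p̂(1−p̂)/n): √(0.7810·0.2190/398) = 0.02073 and √(0.3070·0.6930/299) = 0.02667.
SE(p̂₁ − p̂₂) = √(SE₁² + SE₂²) = √(0.0004297329 + 0.0007112889) = 0.03378, since the two samples are independent.
At 98% confidence z* = 2.326; margin = 2.326 × 0.03378 = 0.07857.
The difference is 0.7810 − 0.3070 = 0.4740, so the interval is 0.4740 ± 0.07857 = (0.395, 0.553).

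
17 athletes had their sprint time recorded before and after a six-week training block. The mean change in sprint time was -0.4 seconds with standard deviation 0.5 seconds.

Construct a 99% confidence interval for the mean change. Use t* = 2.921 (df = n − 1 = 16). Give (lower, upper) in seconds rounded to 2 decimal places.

(-0.75, -0.05)

Paired design: SE = s_d/√n = 0.5/√17 = 0.1213.
t* = 2.921; margin of error = 2.921 × 0.1213 = 0.3543.
-0.4 ± 0.3543 → (-0.75, -0.05).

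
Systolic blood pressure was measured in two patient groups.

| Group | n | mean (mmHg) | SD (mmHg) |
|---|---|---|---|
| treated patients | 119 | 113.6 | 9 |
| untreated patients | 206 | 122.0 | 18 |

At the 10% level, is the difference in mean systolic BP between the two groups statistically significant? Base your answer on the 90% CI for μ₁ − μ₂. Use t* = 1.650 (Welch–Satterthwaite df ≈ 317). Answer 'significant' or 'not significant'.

Per-group SEs: s₁/√n₁ = 9/√119 = 0.8250, s₂/√n₂ = 18/√206 = 1.2541.
Unpooled SE of the difference: √(0.680625 + 1.57276681) = 1.5011.
Margin of error = t* · SE = 1.650 × 1.5011 = 2.4768.
x̄₁ − x̄₂ = 113.6 − 122.0 = -8.4000.
CI: -8.4000 ± 2.4768 = (-10.8768, -5.9232).
The interval (-10.8768, -5.9232) does not contain 0, so the difference is significant.

significant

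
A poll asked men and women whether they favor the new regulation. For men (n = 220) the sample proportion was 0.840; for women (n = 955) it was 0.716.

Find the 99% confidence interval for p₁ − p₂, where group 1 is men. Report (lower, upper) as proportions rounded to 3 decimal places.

The two standard errors are √(0.8400×0.1600/220) = 0.02472 and √(0.7160×0.2840/955) = 0.01459.
Because the samples are independent, SE_diff = √(0.02472² + 0.01459²) = 0.02870.
Using z* = 2.576 for 99%, ME = 2.576 × 0.02870 = 0.07393.
p̂₁ − p̂₂ = 0.1240; interval 0.1240 ± 0.07393 gives (0.050, 0.198).

(0.050, 0.198)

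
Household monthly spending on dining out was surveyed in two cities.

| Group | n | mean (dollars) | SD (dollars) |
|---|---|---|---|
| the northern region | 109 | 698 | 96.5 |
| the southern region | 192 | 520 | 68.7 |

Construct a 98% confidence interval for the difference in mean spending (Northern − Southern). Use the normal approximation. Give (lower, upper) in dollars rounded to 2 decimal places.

(153.60, 202.40)

Per-group SEs: s₁/√n₁ = 96.5/√109 = 9.2430, s₂/√n₂ = 68.7/√192 = 4.9580.
Unpooled SE of the difference: √(85.433049 + 24.581764) = 10.4888.
Margin of error = z* · SE = 2.326 × 10.4888 = 24.3969.
x̄₁ − x̄₂ = 698 − 520 = 178.0000.
CI: 178.0000 ± 24.3969 = (153.60, 202.40).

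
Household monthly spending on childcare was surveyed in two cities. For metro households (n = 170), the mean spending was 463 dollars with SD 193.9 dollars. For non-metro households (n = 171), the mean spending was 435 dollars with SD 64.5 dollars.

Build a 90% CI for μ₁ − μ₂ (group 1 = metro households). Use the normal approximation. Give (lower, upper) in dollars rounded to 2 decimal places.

SE₁ = s₁/√n₁ = 193.9/√170 = 14.8715; SE₂ = 64.5/√171 = 4.9324.
Independent samples, unequal variances: SE_diff = √(SE₁² + SE₂²) = √(221.16151225 + 24.32856976) = 15.6681.
z* = 1.645, so margin of error = 1.645 × 15.6681 = 25.7740.
Difference in means = 463 − 435 = 28.0000.
28.0000 ± 25.7740 → (2.23, 53.77).

(2.23, 53.77)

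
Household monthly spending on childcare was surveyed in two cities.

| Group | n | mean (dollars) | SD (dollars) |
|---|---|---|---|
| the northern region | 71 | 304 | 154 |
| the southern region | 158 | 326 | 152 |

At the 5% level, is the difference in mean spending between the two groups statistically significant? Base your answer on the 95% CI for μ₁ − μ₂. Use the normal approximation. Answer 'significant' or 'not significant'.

not significant

Standard errors of each mean: 154/√71 = 18.2764 and 152/√158 = 12.0925.
SE(x̄₁ − x̄₂) = √(18.2764² + 12.0925²) = 21.9147 for independent samples with unequal variances.
With z* = 1.960, the margin is 1.960 × 21.9147 = 42.9528.
x̄₁ − x̄₂ = 304 − 326 = -22.0000; the interval is -22.0000 ± 42.9528 = (-64.9528, 20.9528).
The interval (-64.9528, 20.9528) contains 0, so the difference is not significant.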